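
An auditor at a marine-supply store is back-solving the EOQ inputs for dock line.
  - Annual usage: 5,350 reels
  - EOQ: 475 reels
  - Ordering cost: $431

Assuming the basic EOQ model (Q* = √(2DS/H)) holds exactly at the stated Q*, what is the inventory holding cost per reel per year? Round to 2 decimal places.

EOQ relation: Q² = 2DS/H, so rearrange for the unknown.
H = 2DS / Q² = 2 × 5,350 × 431 / 475² = 20.4397

$20.44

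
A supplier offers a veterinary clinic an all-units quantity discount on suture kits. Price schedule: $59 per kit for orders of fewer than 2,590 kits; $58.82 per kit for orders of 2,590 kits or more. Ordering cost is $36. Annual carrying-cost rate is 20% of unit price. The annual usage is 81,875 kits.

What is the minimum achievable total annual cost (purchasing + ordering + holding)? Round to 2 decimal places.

H₁ = 20%×$59 = $11.8000;  H₂ = 20%×$58.82 = $11.7640
EOQ₁ = √(2×81,875×36/11.8000) = 706.81  (< 2,590, feasible at tier 1)
EOQ₂ = √(2×81,875×36/11.7640) = 707.89  (< 2,590 → use Q = 2,590 at tier-2 price)
TC(tier 1 (EOQ₁), Q≈706.8) = $4,838,965.32
TC(tier 2, Q≈2,590.0) = $4,832,259.91
Minimum at tier 2: $4,832,259.91

$4,832,259.91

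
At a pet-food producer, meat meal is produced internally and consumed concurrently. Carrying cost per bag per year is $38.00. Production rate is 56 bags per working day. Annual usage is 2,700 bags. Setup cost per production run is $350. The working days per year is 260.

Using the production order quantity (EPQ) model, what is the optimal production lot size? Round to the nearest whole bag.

Daily demand d = 2,700/260 = 10.385; p = 56; 1 − d/p = 0.81456
EPQ = √(2DS / (H(1 − d/p)))
    = √(2 × 2,700 × 350 / (38 × 0.81456)) ≈ 247.10

247 bags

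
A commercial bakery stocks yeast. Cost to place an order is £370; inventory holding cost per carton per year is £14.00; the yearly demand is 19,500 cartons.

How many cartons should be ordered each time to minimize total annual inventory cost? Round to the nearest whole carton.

1,015 cartons

Optimal lot size Q* = (2 × 19,500 × £370 / £14)^½ ≈ 1,015.24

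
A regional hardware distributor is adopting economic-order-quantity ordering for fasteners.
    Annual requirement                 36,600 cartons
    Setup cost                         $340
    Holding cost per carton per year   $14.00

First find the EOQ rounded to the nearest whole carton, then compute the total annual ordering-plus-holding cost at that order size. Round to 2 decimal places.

Q* = √(2·D·S / H) = √(2·36,600·340 / 14) = √1,777,714.3 ≈ 1,333.31 → Q = 1,333 cartons
Annual ordering cost = (D/Q)·S = (36,600/1,333) × 340 = $9,335.33
Annual holding cost  = (Q/2)·H = (1,333/2) × 14 = $9,331.00
Total = $9,335.33 + $9,331.00 = $18,666.33

$18,666.33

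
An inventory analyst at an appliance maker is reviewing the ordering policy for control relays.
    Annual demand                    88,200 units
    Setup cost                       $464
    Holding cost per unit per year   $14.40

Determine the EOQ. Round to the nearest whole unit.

2DS/H = 2·88,200·464/14.4 = 5,684,000.00
EOQ = √5,684,000.00 ≈ 2,384.11

2,384 units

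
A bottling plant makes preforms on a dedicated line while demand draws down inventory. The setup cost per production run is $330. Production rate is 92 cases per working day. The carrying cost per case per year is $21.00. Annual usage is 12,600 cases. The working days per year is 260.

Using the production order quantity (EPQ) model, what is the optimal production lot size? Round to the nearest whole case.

d = 12,600/260 = 48.4615 cases/day;  effective holding cost H(1 − d/p) = 21·(1 − 48.4615/92) = 9.93813
Q* = √(2DS / H_eff) = √(2·12,600·330 / 9.93813) ≈ 914.76

915 cases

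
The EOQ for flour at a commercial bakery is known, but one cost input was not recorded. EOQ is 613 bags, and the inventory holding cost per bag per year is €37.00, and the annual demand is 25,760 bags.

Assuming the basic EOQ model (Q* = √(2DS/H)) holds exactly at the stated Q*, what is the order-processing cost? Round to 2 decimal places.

From Q* = √(2DS/H) ⇒ Q*² = 2DS/H.
S = Q²H / (2D) = 613² × 37 / (2 × 25,760) = 269.8652

€269.87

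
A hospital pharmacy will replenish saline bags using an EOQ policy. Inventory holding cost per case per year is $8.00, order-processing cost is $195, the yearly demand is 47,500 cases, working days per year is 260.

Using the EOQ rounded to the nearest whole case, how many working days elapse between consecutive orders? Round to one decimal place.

8.3 days

EOQ = √(2DS/H) = √(2 × 47,500 × 195 / 8)
    = √(2,315,625.00) ≈ 1,521.72 → Q = 1,522 cases
Cycle time = (working days × Q)/D = (260 × 1,522) / 47,500 = 8.331 days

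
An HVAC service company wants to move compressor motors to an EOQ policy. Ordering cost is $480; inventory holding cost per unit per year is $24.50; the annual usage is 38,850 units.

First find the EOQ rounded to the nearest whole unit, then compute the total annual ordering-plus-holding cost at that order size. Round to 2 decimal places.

$30,228.33

Q* = √(2·D·S / H) = √(2·38,850·480 / 24.5) = √1,522,285.7 ≈ 1,233.81 → Q = 1,234 units
Annual ordering cost = (D/Q)·S = (38,850/1,234) × 480 = $15,111.83
Annual holding cost  = (Q/2)·H = (1,234/2) × 24.5 = $15,116.50
Total = $15,111.83 + $15,116.50 = $30,228.33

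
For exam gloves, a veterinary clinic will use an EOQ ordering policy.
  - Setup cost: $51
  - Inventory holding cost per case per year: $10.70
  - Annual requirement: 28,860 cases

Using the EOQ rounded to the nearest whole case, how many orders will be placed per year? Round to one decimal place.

55.0 orders per year

EOQ = √(2DS/H) = √(2 × 28,860 × 51 / 10.7)
    = √(275,114.02) ≈ 524.51 → Q = 525
Orders per year = D/Q = 28,860 / 525 = 54.971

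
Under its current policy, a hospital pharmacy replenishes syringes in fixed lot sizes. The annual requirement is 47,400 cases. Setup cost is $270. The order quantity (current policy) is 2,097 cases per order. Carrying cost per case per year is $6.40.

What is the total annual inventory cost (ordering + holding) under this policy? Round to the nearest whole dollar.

Annual ordering cost = (D/Q)·S = (47,400/2,097) × 270 = $6,103.00
Annual holding cost  = (Q/2)·H = (2,097/2) × 6.4 = $6,710.40
Total = $6,103.00 + $6,710.40 = $12,813.40

$12,813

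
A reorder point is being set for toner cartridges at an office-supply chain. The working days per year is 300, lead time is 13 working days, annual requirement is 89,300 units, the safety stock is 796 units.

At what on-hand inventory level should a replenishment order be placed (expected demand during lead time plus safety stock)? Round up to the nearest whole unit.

4,666 units

Daily demand d = 89,300 / 300 = 297.667 units/day
Demand during lead time = 297.667 × 13 = 3,869.67
Reorder point = 3,869.67 + 796 = 4,665.67 → round up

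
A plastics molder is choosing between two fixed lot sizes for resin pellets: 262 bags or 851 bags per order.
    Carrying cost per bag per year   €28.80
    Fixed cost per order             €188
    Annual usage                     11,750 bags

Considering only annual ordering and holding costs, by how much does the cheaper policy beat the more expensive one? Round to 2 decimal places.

For each Q, cost = (D/Q)·S + (Q/2)·H.
TC(262) = (11,750/262)×188 + (262/2)×28.8 = €12,204.10
TC(851) = (11,750/851)×188 + (851/2)×28.8 = €14,850.17
|ΔTC| = |€12,204.10 − €14,850.17| = €2,646.07

€2,646.07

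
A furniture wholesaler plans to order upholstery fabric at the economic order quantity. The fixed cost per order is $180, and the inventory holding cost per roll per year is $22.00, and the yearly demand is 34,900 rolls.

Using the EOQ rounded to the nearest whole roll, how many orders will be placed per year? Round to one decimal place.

46.2 orders per year

2DS/H = 2·34,900·180/22 = 571,090.91
EOQ = √571,090.91 ≈ 755.71 → Q = 756
N = D/Q = 34,900/756 ≈ 46.164 orders/yr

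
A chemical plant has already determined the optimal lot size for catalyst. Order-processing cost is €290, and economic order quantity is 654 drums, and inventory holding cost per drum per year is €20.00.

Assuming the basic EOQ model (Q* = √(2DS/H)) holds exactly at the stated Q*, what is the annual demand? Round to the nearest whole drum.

14,749 drums per year

Since Q* = (2DS/H)^½, squaring gives Q*²·H = 2DS.
D = Q²H / (2S) = 654² × 20 / (2 × 290) = 14,748.83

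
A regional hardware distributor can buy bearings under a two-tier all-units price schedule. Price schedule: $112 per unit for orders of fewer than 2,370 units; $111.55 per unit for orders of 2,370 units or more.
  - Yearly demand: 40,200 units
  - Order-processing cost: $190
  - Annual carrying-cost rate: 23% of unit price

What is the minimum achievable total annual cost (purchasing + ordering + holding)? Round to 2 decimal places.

$4,517,935.74

H₁ = 23%×$112 = $25.7600;  H₂ = 23%×$111.55 = $25.6565
EOQ₁ = √(2×40,200×190/25.7600) = 770.07  (< 2,370, feasible at tier 1)
EOQ₂ = √(2×40,200×190/25.6565) = 771.62  (< 2,370 → use Q = 2,370 at tier-2 price)
TC(tier 1 (EOQ₁), Q≈770.1) = $4,522,237.08
TC(tier 2, Q≈2,370.0) = $4,517,935.74
Minimum at tier 2: $4,517,935.74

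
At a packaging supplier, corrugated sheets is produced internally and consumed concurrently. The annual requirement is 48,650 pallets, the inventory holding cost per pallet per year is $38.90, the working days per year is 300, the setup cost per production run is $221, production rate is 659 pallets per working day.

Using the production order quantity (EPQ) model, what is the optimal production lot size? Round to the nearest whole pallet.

856 pallets

d = 48,650/300 = 162.1667 pallets/day;  effective holding cost H(1 − d/p) = 38.9·(1 − 162.1667/659) = 29.32749
Q* = √(2DS / H_eff) = √(2·48,650·221 / 29.32749) ≈ 856.28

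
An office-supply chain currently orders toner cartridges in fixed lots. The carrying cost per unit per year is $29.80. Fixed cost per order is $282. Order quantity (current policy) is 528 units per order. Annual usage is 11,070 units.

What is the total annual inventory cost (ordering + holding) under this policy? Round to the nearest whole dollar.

$13,780

Annual ordering cost = (D/Q)·S = (11,070/528) × 282 = $5,912.39
Annual holding cost  = (Q/2)·H = (528/2) × 29.8 = $7,867.20
Total = $5,912.39 + $7,867.20 = $13,779.59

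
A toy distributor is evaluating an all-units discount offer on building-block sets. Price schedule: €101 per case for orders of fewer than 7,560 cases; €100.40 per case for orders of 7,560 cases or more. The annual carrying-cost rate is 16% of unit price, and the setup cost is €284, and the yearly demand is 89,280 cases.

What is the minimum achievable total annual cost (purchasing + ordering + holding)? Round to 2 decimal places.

€9,027,787.82

H₁ = 16%×€101 = €16.1600;  H₂ = 16%×€100.40 = €16.0640
EOQ₁ = √(2×89,280×284/16.1600) = 1,771.46  (< 7,560, feasible at tier 1)
EOQ₂ = √(2×89,280×284/16.0640) = 1,776.74  (< 7,560 → use Q = 7,560 at tier-2 price)
TC(tier 1 (EOQ₁), Q≈1,771.5) = €9,045,906.74
TC(tier 2, Q≈7,560.0) = €9,027,787.82
Minimum at tier 2: €9,027,787.82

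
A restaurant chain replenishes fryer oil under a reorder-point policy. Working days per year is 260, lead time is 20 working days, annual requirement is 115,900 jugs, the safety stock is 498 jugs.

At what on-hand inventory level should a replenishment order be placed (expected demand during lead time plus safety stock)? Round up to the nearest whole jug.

9,414 jugs

Daily demand d = 115,900 / 260 = 445.769 jugs/day
Demand during lead time = 445.769 × 20 = 8,915.38
Reorder point = 8,915.38 + 498 = 9,413.38 → round up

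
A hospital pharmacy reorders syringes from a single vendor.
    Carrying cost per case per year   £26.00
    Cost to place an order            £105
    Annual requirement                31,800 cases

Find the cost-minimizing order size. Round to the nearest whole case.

507 cases

EOQ = √(2DS/H) = √(2 × 31,800 × 105 / 26)
    = √(256,846.15) ≈ 506.80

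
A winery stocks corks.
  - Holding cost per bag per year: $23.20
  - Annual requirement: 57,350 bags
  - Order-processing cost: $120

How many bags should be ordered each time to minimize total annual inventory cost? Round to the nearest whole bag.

770 bags

EOQ = √(2DS/H) = √(2 × 57,350 × 120 / 23.2)
    = √(593,275.86) ≈ 770.24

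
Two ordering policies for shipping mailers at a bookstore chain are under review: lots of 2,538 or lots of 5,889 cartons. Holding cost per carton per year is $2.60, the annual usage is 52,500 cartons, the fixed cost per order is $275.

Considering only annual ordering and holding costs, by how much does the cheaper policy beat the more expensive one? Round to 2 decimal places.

For each Q, cost = (D/Q)·S + (Q/2)·H.
TC(2,538) = (52,500/2,538)×275 + (2,538/2)×2.6 = $8,987.93
TC(5,889) = (52,500/5,889)×275 + (5,889/2)×2.6 = $10,107.30
|ΔTC| = |$8,987.93 − $10,107.30| = $1,119.37

$1,119.37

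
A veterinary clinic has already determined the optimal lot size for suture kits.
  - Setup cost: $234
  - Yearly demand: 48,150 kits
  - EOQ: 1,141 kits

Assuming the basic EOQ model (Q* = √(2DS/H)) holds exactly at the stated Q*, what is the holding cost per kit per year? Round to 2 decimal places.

$17.31

From Q* = √(2DS/H) ⇒ Q*² = 2DS/H.
H = 2DS / Q² = 2 × 48,150 × 234 / 1,141² = 17.3090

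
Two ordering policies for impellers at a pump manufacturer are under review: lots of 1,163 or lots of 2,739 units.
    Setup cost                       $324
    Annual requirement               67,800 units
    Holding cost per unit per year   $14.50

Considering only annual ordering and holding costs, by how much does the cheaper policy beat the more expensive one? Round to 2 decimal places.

$557.76

For each Q, cost = (D/Q)·S + (Q/2)·H.
TC(1,163) = (67,800/1,163)×324 + (1,163/2)×14.5 = $27,320.14
TC(2,739) = (67,800/2,739)×324 + (2,739/2)×14.5 = $27,877.90
Cheaper: Q = 1,163.  Difference = $557.76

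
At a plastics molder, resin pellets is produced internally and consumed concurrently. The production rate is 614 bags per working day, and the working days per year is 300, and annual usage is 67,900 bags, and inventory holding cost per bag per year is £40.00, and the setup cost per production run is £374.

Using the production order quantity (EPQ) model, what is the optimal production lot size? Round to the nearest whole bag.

Daily demand d = 67,900/300 = 226.333; p = 614; 1 − d/p = 0.63138
EPQ = √(2DS / (H(1 − d/p)))
    = √(2 × 67,900 × 374 / (40 × 0.63138)) ≈ 1,418.11

1,418 bags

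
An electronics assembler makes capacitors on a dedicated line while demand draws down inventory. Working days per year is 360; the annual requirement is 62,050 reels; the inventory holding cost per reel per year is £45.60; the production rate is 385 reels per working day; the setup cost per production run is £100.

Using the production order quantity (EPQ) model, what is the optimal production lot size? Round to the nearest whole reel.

702 reels

d = 62,050/360 = 172.3611 reels/day;  effective holding cost H(1 − d/p) = 45.6·(1 − 172.3611/385) = 25.18528
Q* = √(2DS / H_eff) = √(2·62,050·100 / 25.18528) ≈ 701.96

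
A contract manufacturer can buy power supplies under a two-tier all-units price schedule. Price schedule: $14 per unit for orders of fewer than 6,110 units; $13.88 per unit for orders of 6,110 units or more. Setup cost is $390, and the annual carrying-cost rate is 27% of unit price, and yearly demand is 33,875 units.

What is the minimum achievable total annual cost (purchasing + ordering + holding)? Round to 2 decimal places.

H₁ = 27%×$14 = $3.7800;  H₂ = 27%×$13.88 = $3.7476
EOQ₁ = √(2×33,875×390/3.7800) = 2,643.88  (< 6,110, feasible at tier 1)
EOQ₂ = √(2×33,875×390/3.7476) = 2,655.28  (< 6,110 → use Q = 6,110 at tier-2 price)
TC(tier 1 (EOQ₁), Q≈2,643.9) = $484,243.85
TC(tier 2, Q≈6,110.0) = $483,796.15
Minimum at tier 2: $483,796.15

$483,796.15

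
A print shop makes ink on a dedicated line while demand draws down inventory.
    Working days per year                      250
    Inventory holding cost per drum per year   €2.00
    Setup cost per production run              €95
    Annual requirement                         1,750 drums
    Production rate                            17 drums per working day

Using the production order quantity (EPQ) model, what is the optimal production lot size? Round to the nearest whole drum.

Daily demand d = 1,750/250 = 7.000; p = 17; 1 − d/p = 0.58824
EPQ = √(2DS / (H(1 − d/p)))
    = √(2 × 1,750 × 95 / (2 × 0.58824)) ≈ 531.62

532 drums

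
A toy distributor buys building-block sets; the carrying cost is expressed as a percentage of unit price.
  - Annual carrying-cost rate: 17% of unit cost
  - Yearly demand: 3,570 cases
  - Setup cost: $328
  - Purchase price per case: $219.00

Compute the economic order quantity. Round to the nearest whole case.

Carrying cost H = $219 × 17% = $37.2300/case/yr
2DS/H = 2·3,570·328/37.23 = 62,904.11
EOQ = √62,904.11 ≈ 250.81

251 cases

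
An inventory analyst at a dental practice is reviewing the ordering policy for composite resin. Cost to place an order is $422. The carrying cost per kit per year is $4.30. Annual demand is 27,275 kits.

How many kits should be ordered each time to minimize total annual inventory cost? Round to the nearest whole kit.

2,314 kits

EOQ = √(2DS/H) = √(2 × 27,275 × 422 / 4.3)
    = √(5,353,511.63) ≈ 2,313.77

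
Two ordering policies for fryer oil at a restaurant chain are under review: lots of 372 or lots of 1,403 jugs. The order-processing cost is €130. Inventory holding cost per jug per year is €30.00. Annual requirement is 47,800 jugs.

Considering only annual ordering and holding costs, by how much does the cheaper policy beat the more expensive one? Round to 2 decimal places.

Annual cost at Q: ordering D·S/Q plus holding Q·H/2.
TC(372) = (47,800/372)×130 + (372/2)×30 = €22,284.30
TC(1,403) = (47,800/1,403)×130 + (1,403/2)×30 = €25,474.08
Cheaper: Q = 372.  Difference = €3,189.78

€3,189.78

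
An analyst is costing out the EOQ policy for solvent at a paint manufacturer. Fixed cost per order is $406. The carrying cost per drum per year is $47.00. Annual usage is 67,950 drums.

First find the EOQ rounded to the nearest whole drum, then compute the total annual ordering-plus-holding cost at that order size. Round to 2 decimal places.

Q* = √(2·D·S / H) = √(2·67,950·406 / 47) = √1,173,944.7 ≈ 1,083.49 → Q = 1,083 drums
Ordering: D/Q × S = 67,950/1,083 × $406 = $25,473.41
Holding:  Q/2 × H = 1,083/2 × $47 = $25,450.50
Total = $25,473.41 + $25,450.50 = $50,923.91

$50,923.91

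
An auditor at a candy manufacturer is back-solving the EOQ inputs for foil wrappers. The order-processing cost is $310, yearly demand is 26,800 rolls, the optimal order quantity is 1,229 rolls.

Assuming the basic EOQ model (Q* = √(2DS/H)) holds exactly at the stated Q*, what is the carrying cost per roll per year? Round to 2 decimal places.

From Q* = √(2DS/H) ⇒ Q*² = 2DS/H.
H = 2DS / Q² = 2 × 26,800 × 310 / 1,229² = 11.0008

$11.00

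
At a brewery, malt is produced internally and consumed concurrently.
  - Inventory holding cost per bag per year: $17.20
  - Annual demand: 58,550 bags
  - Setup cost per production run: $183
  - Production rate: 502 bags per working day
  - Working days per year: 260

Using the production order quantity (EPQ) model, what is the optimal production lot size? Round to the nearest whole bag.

1,503 bags

d = 58,550/260 = 225.1923 bags/day;  effective holding cost H(1 − d/p) = 17.2·(1 − 225.1923/502) = 9.48425
Q* = √(2DS / H_eff) = √(2·58,550·183 / 9.48425) ≈ 1,503.15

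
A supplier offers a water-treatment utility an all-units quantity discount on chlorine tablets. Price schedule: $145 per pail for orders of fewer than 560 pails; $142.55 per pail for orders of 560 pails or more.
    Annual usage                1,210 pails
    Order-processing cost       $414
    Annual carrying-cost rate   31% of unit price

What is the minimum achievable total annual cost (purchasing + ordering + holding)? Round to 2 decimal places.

$182,160.78

H₁ = 31%×$145 = $44.9500;  H₂ = 31%×$142.55 = $44.1905
EOQ₁ = √(2×1,210×414/44.9500) = 149.29  (< 560, feasible at tier 1)
EOQ₂ = √(2×1,210×414/44.1905) = 150.57  (< 560 → use Q = 560 at tier-2 price)
TC(tier 1 (EOQ₁), Q≈149.3) = $182,160.78
TC(tier 2, Q≈560.0) = $185,753.38
Minimum at tier 1 (EOQ₁): $182,160.78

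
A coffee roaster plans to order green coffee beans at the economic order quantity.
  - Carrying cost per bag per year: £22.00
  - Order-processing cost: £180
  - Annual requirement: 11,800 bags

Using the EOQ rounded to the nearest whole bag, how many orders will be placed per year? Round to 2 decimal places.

EOQ = √(2DS/H) = √(2 × 11,800 × 180 / 22)
    = √(193,090.91) ≈ 439.42 → Q = 439
Orders per year = D/Q = 11,800 / 439 = 26.879

26.88 orders per year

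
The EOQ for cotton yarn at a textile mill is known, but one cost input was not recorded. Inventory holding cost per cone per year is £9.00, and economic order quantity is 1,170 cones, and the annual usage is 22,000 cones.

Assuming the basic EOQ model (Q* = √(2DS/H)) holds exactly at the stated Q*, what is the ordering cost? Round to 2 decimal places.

£280.00

From Q* = √(2DS/H) ⇒ Q*² = 2DS/H.
S = Q²H / (2D) = 1,170² × 9 / (2 × 22,000) = 280.0023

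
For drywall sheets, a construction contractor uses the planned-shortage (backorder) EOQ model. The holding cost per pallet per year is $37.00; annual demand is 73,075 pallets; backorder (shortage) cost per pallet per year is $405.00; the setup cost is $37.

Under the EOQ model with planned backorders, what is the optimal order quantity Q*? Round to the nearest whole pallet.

Basic EOQ = √(2·73,075·37/37) = 382.296
Backorder adjustment √((H+b)/b) = √((37+405)/405) = 1.0447
Q* = 382.296 × 1.0447 ≈ 399.38

399 pallets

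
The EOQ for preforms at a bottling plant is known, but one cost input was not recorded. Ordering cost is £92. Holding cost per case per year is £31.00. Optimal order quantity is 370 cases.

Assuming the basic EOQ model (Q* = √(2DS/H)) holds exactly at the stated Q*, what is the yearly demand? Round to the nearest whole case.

From Q* = √(2DS/H) ⇒ Q*² = 2DS/H.
D = Q²H / (2S) = 370² × 31 / (2 × 92) = 23,064.67

23,065 cases per year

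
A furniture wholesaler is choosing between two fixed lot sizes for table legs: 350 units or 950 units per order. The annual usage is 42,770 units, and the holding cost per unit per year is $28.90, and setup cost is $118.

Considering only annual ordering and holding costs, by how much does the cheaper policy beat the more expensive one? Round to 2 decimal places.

Annual cost at Q: ordering D·S/Q plus holding Q·H/2.
TC(350) = (42,770/350)×118 + (350/2)×28.9 = $19,477.10
TC(950) = (42,770/950)×118 + (950/2)×28.9 = $19,039.98
Lots of 950 are cheaper by $437.12.

$437.12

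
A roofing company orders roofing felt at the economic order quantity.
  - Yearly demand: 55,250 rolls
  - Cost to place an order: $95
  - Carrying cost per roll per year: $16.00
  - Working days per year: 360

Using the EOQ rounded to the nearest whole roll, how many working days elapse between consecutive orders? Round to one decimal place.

5.3 days

2DS/H = 2·55,250·95/16 = 656,093.75
EOQ = √656,093.75 ≈ 810.00 → Q = 810 rolls
Cycle time = (working days × Q)/D = (360 × 810) / 55,250 = 5.278 days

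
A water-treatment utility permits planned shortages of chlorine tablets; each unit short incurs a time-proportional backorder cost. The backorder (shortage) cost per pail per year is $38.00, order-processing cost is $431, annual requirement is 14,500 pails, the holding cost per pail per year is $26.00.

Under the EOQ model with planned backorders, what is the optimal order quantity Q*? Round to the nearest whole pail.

900 pails

Basic EOQ = √(2·14,500·431/26) = 693.348
Backorder adjustment √((H+b)/b) = √((26+38)/38) = 1.2978
Q* = 693.348 × 1.2978 ≈ 899.81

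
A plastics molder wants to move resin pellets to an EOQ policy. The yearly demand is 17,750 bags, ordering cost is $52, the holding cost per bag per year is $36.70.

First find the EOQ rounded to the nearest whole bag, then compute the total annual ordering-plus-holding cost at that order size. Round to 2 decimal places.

Q* = √(2·D·S / H) = √(2·17,750·52 / 36.7) = √50,299.7 ≈ 224.28 → Q = 224 bags
Orders/yr = 17,750/224 = 79.241; ordering cost = 79.241 × $52 = $4,120.54
Average inventory = 224/2 = 112; holding cost = 112 × $36.7 = $4,110.40
Total = $4,120.54 + $4,110.40 = $8,230.94

$8,230.94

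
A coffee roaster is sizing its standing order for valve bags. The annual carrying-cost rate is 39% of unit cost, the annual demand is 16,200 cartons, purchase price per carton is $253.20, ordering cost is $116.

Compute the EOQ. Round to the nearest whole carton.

195 cartons

Holding cost per carton per year: H = 39% × $253.2 = $98.7480
Optimal lot size Q* = (2 × 16,200 × $116 / $98.748)^½ ≈ 195.09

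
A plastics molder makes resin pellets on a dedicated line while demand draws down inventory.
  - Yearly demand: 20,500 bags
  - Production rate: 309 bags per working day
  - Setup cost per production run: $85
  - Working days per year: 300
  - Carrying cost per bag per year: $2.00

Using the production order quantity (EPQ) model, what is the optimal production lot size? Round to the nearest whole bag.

1,496 bags

Daily demand d = 20,500/300 = 68.333; p = 309; 1 − d/p = 0.77886
EPQ = √(2DS / (H(1 − d/p)))
    = √(2 × 20,500 × 85 / (2 × 0.77886)) ≈ 1,495.75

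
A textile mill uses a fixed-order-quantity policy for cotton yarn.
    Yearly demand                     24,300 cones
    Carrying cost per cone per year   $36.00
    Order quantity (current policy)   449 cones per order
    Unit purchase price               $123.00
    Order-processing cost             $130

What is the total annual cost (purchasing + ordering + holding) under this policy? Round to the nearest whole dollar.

Orders/yr = 24,300/449 = 54.120; ordering cost = 54.120 × $130 = $7,035.63
Average inventory = 449/2 = 224.5; holding cost = 224.5 × $36 = $8,082.00
Purchase cost = D·C = 24,300 × 123 = $2,988,900.00
Total = $7,035.63 + $8,082.00 + $2,988,900.00 = $3,004,017.63

$3,004,018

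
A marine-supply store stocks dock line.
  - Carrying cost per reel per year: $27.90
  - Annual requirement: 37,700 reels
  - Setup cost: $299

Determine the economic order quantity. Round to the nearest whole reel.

899 reels

2DS/H = 2·37,700·299/27.9 = 808,050.18
EOQ = √808,050.18 ≈ 898.92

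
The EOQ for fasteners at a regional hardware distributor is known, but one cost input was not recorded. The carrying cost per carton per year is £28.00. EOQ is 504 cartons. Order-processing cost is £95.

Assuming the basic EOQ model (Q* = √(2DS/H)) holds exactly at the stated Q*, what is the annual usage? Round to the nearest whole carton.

37,434 cartons per year

EOQ relation: Q² = 2DS/H, so rearrange for the unknown.
D = Q²H / (2S) = 504² × 28 / (2 × 95) = 37,433.94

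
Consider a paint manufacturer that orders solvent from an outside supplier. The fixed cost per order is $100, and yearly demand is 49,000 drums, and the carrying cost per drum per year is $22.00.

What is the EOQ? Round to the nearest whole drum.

Q* = √(2·D·S / H) = √(2·49,000·100 / 22) = √445,454.5 ≈ 667.42

667 drums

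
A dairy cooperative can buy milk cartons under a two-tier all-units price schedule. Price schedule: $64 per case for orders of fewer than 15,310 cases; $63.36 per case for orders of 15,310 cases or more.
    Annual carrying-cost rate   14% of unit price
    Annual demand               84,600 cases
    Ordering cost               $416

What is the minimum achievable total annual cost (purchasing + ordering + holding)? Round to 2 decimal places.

H₁ = 14%×$64 = $8.9600;  H₂ = 14%×$63.36 = $8.8704
EOQ₁ = √(2×84,600×416/8.9600) = 2,802.80  (< 15,310, feasible at tier 1)
EOQ₂ = √(2×84,600×416/8.8704) = 2,816.92  (< 15,310 → use Q = 15,310 at tier-2 price)
TC(tier 1 (EOQ₁), Q≈2,802.8) = $5,439,513.13
TC(tier 2, Q≈15,310.0) = $5,430,457.64
Minimum at tier 2: $5,430,457.64

$5,430,457.64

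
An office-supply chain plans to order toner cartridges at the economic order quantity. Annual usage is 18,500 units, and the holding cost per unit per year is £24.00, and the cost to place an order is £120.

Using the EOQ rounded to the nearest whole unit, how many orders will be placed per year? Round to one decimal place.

EOQ = √(2DS/H) = √(2 × 18,500 × 120 / 24)
    = √(185,000.00) ≈ 430.12 → Q = 430
Orders per year = D/Q = 18,500 / 430 = 43.023

43.0 orders per year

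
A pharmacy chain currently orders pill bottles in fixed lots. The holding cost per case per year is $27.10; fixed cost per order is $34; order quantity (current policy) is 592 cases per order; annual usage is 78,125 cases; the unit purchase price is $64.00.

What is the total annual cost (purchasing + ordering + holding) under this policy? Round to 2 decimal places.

Orders/yr = 78,125/592 = 131.968; ordering cost = 131.968 × $34 = $4,486.91
Average inventory = 592/2 = 296; holding cost = 296 × $27.1 = $8,021.60
Purchase cost = D·C = 78,125 × 64 = $5,000,000.00
Total = $4,486.91 + $8,021.60 + $5,000,000.00 = $5,012,508.51

$5,012,508.51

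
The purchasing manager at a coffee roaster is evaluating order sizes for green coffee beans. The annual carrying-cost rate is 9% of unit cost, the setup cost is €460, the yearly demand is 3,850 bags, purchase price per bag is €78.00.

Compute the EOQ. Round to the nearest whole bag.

710 bags

Holding cost per bag per year: H = 9% × €78 = €7.0200
Optimal lot size Q* = (2 × 3,850 × €460 / €7.02)^½ ≈ 710.32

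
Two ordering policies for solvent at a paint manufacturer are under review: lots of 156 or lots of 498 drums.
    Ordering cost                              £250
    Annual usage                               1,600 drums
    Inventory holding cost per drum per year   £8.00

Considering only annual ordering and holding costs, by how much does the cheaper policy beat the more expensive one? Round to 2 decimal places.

£392.89

For each Q, cost = (D/Q)·S + (Q/2)·H.
TC(156) = (1,600/156)×250 + (156/2)×8 = £3,188.10
TC(498) = (1,600/498)×250 + (498/2)×8 = £2,795.21
|ΔTC| = |£3,188.10 − £2,795.21| = £392.89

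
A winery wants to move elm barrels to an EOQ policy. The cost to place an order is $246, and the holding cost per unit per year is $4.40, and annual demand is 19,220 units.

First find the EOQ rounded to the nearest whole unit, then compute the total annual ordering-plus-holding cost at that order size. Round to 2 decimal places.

$6,450.38

Optimal lot size Q* = (2 × 19,220 × $246 / $4.4)^½ ≈ 1,466.00 → Q = 1,466 units
Annual ordering cost = (D/Q)·S = (19,220/1,466) × 246 = $3,225.18
Annual holding cost  = (Q/2)·H = (1,466/2) × 4.4 = $3,225.20
Total = $3,225.18 + $3,225.20 = $6,450.38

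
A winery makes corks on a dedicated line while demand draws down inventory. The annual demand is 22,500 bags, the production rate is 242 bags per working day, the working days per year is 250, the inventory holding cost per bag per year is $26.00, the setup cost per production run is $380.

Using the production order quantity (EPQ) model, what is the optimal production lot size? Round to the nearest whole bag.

1,023 bags

Daily demand d = 22,500/250 = 90.000; p = 242; 1 − d/p = 0.62810
EPQ = √(2DS / (H(1 − d/p)))
    = √(2 × 22,500 × 380 / (26 × 0.62810)) ≈ 1,023.29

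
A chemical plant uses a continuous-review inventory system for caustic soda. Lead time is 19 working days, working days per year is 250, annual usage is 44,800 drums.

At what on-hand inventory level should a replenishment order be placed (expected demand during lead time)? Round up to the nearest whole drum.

3,405 drums

Daily demand d = 44,800 / 250 = 179.200 drums/day
Demand during lead time = 179.200 × 19 = 3,404.80
Reorder point = 3,404.80 → round up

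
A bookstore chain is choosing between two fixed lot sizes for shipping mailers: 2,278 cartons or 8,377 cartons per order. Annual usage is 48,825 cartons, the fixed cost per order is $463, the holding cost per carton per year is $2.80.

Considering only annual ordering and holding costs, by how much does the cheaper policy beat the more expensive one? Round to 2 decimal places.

$1,313.57

For each Q, cost = (D/Q)·S + (Q/2)·H.
TC(2,278) = (48,825/2,278)×463 + (2,278/2)×2.8 = $13,112.81
TC(8,377) = (48,825/8,377)×463 + (8,377/2)×2.8 = $14,426.38
Lots of 2,278 are cheaper by $1,313.57.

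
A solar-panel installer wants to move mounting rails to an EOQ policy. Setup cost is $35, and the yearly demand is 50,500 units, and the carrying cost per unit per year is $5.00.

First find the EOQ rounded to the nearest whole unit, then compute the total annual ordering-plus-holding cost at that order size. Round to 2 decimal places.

Q* = √(2·D·S / H) = √(2·50,500·35 / 5) = √707,000.0 ≈ 840.83 → Q = 841 units
Orders/yr = 50,500/841 = 60.048; ordering cost = 60.048 × $35 = $2,101.66
Average inventory = 841/2 = 420.5; holding cost = 420.5 × $5 = $2,102.50
Total = $2,101.66 + $2,102.50 = $4,204.16

$4,204.16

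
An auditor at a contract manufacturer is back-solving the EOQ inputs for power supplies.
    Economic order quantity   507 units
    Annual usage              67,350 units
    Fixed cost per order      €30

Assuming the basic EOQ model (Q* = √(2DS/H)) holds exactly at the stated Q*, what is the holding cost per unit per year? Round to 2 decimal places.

€15.72

From Q* = √(2DS/H) ⇒ Q*² = 2DS/H.
H = 2DS / Q² = 2 × 67,350 × 30 / 507² = 15.7207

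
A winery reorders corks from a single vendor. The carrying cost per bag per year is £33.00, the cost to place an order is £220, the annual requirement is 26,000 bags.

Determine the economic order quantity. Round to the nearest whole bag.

589 bags

EOQ = √(2DS/H) = √(2 × 26,000 × 220 / 33)
    = √(346,666.67) ≈ 588.78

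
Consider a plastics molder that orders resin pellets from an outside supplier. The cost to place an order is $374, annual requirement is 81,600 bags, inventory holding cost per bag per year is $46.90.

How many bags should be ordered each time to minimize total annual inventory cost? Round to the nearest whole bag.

1,141 bags

2DS/H = 2·81,600·374/46.9 = 1,301,424.31
EOQ = √1,301,424.31 ≈ 1,140.80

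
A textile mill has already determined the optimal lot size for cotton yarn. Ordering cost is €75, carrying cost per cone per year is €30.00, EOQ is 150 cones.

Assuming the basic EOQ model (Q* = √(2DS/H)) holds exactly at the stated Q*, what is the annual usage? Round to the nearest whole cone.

Since Q* = (2DS/H)^½, squaring gives Q*²·H = 2DS.
D = Q²H / (2S) = 150² × 30 / (2 × 75) = 4,500.00

4,500 cones per year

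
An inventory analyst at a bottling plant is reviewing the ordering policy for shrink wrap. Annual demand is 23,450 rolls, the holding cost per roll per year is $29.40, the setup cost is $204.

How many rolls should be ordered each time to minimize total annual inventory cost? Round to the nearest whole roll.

570 rolls

Q* = √(2·D·S / H) = √(2·23,450·204 / 29.4) = √325,428.6 ≈ 570.46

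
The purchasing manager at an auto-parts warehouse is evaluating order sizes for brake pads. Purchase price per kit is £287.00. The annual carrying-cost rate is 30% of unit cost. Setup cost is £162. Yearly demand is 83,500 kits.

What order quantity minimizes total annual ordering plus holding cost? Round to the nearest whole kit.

H = i·C = 0.3 × £287 = £86.1000 per kit-year
EOQ = √(2DS/H) = √(2 × 83,500 × 162 / 86.1)
    = √(314,216.03) ≈ 560.55

561 kits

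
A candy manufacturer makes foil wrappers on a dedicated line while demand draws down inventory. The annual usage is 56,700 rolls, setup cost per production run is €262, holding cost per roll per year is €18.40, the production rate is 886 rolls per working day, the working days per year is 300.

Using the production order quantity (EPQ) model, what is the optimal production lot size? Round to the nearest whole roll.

1,433 rolls

d = 56,700/300 = 189.0000 rolls/day;  effective holding cost H(1 − d/p) = 18.4·(1 − 189.0000/886) = 14.47494
Q* = √(2DS / H_eff) = √(2·56,700·262 / 14.47494) ≈ 1,432.68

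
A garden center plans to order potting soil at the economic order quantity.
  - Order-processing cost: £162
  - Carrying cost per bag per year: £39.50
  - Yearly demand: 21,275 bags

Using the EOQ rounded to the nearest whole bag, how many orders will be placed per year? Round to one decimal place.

50.9 orders per year

2DS/H = 2·21,275·162/39.5 = 174,508.86
EOQ = √174,508.86 ≈ 417.74 → Q = 418
N = D/Q = 21,275/418 ≈ 50.897 orders/yr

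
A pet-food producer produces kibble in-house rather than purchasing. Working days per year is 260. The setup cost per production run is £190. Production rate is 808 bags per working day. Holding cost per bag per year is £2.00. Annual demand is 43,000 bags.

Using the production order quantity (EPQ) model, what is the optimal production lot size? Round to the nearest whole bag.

3,205 bags

d = 43,000/260 = 165.3846 bags/day;  effective holding cost H(1 − d/p) = 2·(1 − 165.3846/808) = 1.59063
Q* = √(2DS / H_eff) = √(2·43,000·190 / 1.59063) ≈ 3,205.10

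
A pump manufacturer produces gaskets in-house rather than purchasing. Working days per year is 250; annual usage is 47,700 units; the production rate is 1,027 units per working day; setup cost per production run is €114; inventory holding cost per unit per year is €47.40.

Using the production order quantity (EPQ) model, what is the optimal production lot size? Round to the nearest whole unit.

531 units

d = 47,700/250 = 190.8000 units/day;  effective holding cost H(1 − d/p) = 47.4·(1 − 190.8000/1027) = 38.59385
Q* = √(2DS / H_eff) = √(2·47,700·114 / 38.59385) ≈ 530.84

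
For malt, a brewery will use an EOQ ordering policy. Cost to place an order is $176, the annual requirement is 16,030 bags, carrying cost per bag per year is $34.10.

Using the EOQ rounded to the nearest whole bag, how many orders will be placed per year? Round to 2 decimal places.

2DS/H = 2·16,030·176/34.1 = 165,470.97
EOQ = √165,470.97 ≈ 406.78 → Q = 407
N = D/Q = 16,030/407 ≈ 39.386 orders/yr

39.39 orders per year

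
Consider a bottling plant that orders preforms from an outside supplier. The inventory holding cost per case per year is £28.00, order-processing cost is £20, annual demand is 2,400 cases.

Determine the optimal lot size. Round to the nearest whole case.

Optimal lot size Q* = (2 × 2,400 × £20 / £28)^½ ≈ 58.55

59 cases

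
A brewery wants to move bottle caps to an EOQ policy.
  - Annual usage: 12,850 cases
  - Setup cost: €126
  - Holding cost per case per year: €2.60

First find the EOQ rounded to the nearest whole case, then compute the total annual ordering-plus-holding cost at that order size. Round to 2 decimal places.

€2,901.61

EOQ = √(2DS/H) = √(2 × 12,850 × 126 / 2.6)
    = √(1,245,461.54) ≈ 1,116.00 → Q = 1,116 cases
Annual ordering cost = (D/Q)·S = (12,850/1,116) × 126 = €1,450.81
Annual holding cost  = (Q/2)·H = (1,116/2) × 2.6 = €1,450.80
Total = €1,450.81 + €1,450.80 = €2,901.61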